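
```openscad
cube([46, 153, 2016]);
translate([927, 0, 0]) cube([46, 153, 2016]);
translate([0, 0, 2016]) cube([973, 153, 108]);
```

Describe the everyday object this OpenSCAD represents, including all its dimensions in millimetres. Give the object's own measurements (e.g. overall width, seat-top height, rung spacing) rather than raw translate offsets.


A door frame. The clear opening is 881 mm wide and 2016 mm high. Two 46 mm wide jambs, 153 mm deep, stand either side of the opening from the floor to the top of the opening. A 108 mm thick head sits across the top of both jambs, spanning the full outside width of the frame.


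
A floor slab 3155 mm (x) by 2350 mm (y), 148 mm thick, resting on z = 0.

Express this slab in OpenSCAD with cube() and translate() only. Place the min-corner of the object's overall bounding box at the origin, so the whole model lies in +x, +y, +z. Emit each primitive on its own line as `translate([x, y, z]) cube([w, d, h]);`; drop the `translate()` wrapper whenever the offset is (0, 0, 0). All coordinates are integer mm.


cube([3155, 2350, 148]);


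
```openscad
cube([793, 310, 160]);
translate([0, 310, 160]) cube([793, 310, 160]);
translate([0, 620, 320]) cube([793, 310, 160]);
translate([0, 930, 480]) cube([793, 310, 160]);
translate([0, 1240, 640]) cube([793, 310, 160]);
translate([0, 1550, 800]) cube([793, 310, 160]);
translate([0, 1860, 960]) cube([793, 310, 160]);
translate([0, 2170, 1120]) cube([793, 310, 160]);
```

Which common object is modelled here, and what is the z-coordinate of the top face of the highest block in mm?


A staircase. The total rise is 1280 mm.

8 identical blocks, each offset up and back from the previous — a staircase. Each step is 160 mm tall and there are 8 of them, so the total rise is 8 × 160 = 1280 mm.


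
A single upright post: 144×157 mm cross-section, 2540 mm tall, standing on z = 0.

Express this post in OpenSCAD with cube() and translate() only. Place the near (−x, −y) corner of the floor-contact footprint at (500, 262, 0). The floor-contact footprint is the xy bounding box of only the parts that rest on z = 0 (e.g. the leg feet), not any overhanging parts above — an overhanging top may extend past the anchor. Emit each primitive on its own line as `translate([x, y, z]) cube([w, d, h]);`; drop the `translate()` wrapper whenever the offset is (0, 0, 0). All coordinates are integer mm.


translate([500, 262, 0]) cube([144, 157, 2540]);


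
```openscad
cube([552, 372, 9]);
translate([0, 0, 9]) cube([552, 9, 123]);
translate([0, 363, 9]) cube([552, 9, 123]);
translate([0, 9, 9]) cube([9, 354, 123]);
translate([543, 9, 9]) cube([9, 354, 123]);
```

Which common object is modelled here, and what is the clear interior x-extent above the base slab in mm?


An open box. The internal width is 534 mm.

A 552×372 base slab with four walls standing on it — an open box. The base is 552 mm wide and the walls are 9 mm thick, so the internal width is 552 − 2 × 9 = 534 mm.


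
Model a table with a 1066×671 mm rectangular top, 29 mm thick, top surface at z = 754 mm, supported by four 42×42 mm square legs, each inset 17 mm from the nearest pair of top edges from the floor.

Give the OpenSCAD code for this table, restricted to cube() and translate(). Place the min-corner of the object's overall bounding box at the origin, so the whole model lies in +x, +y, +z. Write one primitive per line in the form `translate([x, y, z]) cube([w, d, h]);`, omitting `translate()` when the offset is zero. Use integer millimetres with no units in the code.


translate([0, 0, 725]) cube([1066, 671, 29]);
translate([17, 17, 0]) cube([42, 42, 725]);
translate([1007, 17, 0]) cube([42, 42, 725]);
translate([17, 612, 0]) cube([42, 42, 725]);
translate([1007, 612, 0]) cube([42, 42, 725]);


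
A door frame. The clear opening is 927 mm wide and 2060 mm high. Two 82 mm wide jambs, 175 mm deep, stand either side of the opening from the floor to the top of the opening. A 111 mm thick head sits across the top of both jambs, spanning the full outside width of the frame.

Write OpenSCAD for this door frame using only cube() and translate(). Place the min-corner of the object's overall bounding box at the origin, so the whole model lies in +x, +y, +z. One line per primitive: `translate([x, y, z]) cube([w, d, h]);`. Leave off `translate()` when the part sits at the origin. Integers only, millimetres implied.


cube([82, 175, 2060]);
translate([1009, 0, 0]) cube([82, 175, 2060]);
translate([0, 0, 2060]) cube([1091, 175, 111]);


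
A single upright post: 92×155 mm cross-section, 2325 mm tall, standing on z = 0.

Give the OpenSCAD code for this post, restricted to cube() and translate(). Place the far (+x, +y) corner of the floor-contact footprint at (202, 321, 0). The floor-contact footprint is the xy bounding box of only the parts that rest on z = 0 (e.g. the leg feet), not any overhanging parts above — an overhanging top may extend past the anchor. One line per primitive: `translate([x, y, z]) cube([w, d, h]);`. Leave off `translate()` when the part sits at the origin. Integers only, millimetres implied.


translate([110, 166, 0]) cube([92, 155, 2325]);


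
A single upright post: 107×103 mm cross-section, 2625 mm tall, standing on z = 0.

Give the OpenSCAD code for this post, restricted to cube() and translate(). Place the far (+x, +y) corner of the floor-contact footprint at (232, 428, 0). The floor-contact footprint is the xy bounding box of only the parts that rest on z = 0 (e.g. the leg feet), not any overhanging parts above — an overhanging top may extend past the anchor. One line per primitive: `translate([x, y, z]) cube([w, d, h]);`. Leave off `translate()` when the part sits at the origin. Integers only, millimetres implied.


translate([125, 325, 0]) cube([107, 103, 2625]);


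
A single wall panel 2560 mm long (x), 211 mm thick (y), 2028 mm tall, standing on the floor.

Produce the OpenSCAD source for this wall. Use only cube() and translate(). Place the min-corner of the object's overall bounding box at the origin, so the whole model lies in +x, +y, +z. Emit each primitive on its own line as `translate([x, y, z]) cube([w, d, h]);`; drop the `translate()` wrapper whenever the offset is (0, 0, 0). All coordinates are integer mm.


cube([2560, 211, 2028]);


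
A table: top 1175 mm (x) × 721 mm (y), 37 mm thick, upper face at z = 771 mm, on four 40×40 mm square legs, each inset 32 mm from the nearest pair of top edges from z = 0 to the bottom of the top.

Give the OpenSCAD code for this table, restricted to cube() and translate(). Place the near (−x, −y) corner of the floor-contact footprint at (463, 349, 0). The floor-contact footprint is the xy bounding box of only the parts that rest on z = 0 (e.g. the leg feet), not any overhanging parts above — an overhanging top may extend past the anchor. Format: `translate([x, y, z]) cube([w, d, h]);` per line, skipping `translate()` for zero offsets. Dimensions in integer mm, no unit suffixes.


translate([431, 317, 734]) cube([1175, 721, 37]);
translate([463, 349, 0]) cube([40, 40, 734]);
translate([1534, 349, 0]) cube([40, 40, 734]);
translate([463, 966, 0]) cube([40, 40, 734]);
translate([1534, 966, 0]) cube([40, 40, 734]);


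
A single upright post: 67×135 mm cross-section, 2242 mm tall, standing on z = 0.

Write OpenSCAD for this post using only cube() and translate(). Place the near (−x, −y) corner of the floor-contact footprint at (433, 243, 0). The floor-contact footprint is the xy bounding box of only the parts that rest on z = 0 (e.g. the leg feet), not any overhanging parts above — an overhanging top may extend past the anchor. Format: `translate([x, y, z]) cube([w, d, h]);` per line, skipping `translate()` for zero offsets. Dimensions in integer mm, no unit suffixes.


translate([433, 243, 0]) cube([67, 135, 2242]);


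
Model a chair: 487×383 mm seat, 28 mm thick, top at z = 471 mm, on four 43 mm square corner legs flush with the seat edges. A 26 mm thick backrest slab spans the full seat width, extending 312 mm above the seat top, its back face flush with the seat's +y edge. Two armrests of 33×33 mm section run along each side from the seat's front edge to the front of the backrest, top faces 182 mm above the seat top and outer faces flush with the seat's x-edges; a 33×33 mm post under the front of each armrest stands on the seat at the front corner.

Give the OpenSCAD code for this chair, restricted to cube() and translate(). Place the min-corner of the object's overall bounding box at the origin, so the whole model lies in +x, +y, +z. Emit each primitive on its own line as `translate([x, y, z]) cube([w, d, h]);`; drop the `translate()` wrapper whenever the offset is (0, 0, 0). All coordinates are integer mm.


translate([0, 0, 443]) cube([487, 383, 28]);
cube([43, 43, 443]);
translate([444, 0, 0]) cube([43, 43, 443]);
translate([0, 340, 0]) cube([43, 43, 443]);
translate([444, 340, 0]) cube([43, 43, 443]);
translate([0, 357, 471]) cube([487, 26, 312]);
translate([0, 0, 620]) cube([33, 357, 33]);
translate([454, 0, 620]) cube([33, 357, 33]);
translate([0, 0, 471]) cube([33, 33, 149]);
translate([454, 0, 471]) cube([33, 33, 149]);


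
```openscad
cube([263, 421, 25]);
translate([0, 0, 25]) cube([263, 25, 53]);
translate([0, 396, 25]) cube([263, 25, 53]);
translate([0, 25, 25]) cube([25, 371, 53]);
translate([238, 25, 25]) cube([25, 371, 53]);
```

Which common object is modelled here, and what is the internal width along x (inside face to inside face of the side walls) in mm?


An open box. The internal width is 213 mm.

A 263×421 base slab with four walls standing on it — an open box. The base is 263 mm wide and the walls are 25 mm thick, so the internal width is 263 − 2 × 25 = 213 mm.


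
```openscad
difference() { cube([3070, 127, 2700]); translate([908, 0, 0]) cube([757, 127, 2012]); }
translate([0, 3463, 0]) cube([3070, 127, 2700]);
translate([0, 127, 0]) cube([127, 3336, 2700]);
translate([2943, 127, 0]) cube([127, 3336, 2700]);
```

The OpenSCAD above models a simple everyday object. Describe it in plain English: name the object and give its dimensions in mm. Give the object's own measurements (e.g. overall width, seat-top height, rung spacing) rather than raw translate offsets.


A single room: four walls, each 2700 mm tall and 127 mm thick, enclosing an outside footprint 3070×3590 mm (x × y), no floor or roof. The front and back walls (−y and +y sides) run the full x-width; the side walls fit between their inner faces. A door opening 757 mm wide and 2012 mm tall is cut through the front wall from the floor up, its −x edge 908 mm from the wall's −x end.


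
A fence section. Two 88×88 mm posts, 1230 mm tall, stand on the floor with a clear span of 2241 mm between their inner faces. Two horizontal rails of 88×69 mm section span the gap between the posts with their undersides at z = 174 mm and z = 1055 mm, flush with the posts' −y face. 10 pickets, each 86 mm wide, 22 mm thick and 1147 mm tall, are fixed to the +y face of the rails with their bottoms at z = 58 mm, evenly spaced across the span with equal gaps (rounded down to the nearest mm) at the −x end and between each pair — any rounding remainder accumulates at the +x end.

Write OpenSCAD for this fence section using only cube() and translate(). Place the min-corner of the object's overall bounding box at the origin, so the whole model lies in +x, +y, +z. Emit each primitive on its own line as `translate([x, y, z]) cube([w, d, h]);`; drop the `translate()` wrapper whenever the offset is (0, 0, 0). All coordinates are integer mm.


cube([88, 88, 1230]);
translate([2329, 0, 0]) cube([88, 88, 1230]);
translate([88, 0, 174]) cube([2241, 88, 69]);
translate([88, 0, 1055]) cube([2241, 88, 69]);
translate([213, 88, 58]) cube([86, 22, 1147]);
translate([424, 88, 58]) cube([86, 22, 1147]);
translate([635, 88, 58]) cube([86, 22, 1147]);
translate([846, 88, 58]) cube([86, 22, 1147]);
translate([1057, 88, 58]) cube([86, 22, 1147]);
translate([1268, 88, 58]) cube([86, 22, 1147]);
translate([1479, 88, 58]) cube([86, 22, 1147]);
translate([1690, 88, 58]) cube([86, 22, 1147]);
translate([1901, 88, 58]) cube([86, 22, 1147]);
translate([2112, 88, 58]) cube([86, 22, 1147]);


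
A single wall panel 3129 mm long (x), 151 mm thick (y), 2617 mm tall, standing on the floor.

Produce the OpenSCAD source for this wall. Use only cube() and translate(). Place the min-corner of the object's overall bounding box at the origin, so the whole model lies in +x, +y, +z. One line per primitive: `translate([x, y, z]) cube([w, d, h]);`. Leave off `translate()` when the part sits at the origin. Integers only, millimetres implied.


cube([3129, 151, 2617]);


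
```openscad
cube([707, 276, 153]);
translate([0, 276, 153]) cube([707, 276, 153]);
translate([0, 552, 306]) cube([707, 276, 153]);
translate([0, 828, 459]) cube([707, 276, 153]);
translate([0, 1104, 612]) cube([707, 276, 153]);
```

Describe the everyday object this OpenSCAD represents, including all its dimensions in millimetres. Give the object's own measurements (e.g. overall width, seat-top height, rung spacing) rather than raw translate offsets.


A straight staircase of 5 solid steps. Each step is 707 mm wide (x), 276 mm deep (y, the going) and 153 mm tall (the rise). The first step rests on the floor; each subsequent step sits one going further in +y and one rise higher in +z, directly behind and above the previous step with no overlap.


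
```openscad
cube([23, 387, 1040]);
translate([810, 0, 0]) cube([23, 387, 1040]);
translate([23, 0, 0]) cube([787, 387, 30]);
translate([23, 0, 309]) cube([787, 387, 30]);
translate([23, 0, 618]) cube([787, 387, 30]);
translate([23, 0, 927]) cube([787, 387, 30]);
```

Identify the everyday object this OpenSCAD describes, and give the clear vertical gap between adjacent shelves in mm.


A bookshelf. The clear shelf gap is 279 mm.

Two tall side panels with 4 horizontal boards between them — a bookshelf. The first two shelf undersides are at z = 0 and z = 309; with shelf thickness 30, the clear gap is 309 − 0 − 30 = 279 mm.


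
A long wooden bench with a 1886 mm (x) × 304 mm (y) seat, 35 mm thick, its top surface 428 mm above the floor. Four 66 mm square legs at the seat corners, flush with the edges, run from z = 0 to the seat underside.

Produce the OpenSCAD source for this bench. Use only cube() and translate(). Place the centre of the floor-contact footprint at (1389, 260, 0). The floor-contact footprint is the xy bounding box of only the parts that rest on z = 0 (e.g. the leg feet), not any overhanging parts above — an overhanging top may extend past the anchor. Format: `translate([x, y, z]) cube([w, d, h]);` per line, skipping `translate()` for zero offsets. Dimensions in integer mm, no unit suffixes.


translate([446, 108, 393]) cube([1886, 304, 35]);
translate([446, 108, 0]) cube([66, 66, 393]);
translate([446, 346, 0]) cube([66, 66, 393]);
translate([2266, 108, 0]) cube([66, 66, 393]);
translate([2266, 346, 0]) cube([66, 66, 393]);


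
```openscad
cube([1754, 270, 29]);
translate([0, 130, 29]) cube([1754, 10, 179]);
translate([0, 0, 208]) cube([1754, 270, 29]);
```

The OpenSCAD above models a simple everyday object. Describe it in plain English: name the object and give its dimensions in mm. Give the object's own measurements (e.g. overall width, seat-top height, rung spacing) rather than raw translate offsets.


An I-beam lying along x, 1754 mm long. Overall section height 237 mm. Two flanges 270 mm wide (y) and 29 mm thick, one on the floor and one at the top; a web 10 mm thick runs between them, centred on the flange width.


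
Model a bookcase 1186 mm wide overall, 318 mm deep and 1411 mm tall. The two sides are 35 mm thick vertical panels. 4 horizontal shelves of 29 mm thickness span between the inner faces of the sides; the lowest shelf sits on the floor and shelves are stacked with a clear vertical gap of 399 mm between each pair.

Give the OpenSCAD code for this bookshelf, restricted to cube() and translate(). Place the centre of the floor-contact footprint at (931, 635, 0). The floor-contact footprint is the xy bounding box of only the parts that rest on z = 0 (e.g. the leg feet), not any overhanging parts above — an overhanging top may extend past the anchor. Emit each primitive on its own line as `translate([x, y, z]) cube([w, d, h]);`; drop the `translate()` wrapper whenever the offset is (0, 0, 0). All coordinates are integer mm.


translate([338, 476, 0]) cube([35, 318, 1411]);
translate([1489, 476, 0]) cube([35, 318, 1411]);
translate([373, 476, 0]) cube([1116, 318, 29]);
translate([373, 476, 428]) cube([1116, 318, 29]);
translate([373, 476, 856]) cube([1116, 318, 29]);
translate([373, 476, 1284]) cube([1116, 318, 29]);


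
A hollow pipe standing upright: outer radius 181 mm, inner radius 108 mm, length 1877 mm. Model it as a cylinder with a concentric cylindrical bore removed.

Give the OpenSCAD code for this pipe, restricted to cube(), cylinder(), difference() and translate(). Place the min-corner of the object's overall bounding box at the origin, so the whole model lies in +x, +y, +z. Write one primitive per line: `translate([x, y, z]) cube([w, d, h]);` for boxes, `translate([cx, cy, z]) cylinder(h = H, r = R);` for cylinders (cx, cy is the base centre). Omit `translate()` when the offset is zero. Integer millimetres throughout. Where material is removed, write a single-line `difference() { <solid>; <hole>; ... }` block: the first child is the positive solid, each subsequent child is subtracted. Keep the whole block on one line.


difference() { translate([181, 181, 0]) cylinder(h = 1877, r = 181); translate([181, 181, 0]) cylinder(h = 1877, r = 108); }


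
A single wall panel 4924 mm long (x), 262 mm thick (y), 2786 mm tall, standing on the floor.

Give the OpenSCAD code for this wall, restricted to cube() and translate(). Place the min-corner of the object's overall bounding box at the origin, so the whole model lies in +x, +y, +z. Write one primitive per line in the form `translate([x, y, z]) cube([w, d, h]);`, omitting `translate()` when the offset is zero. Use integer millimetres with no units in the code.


cube([4924, 262, 2786]);


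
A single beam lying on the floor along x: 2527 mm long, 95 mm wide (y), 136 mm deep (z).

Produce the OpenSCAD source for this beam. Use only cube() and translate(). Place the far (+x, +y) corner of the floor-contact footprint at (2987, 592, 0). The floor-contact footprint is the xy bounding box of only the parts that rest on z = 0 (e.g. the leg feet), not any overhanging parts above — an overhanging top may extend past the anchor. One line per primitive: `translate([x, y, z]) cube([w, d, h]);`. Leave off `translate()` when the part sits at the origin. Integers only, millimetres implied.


translate([460, 497, 0]) cube([2527, 95, 136]);


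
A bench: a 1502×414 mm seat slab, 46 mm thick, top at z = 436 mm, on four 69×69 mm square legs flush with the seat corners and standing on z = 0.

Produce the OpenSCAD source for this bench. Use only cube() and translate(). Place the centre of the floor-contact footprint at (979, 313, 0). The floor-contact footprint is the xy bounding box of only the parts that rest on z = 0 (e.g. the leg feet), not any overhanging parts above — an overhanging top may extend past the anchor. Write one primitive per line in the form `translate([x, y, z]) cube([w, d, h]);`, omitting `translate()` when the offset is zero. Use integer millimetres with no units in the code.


// leg_h = 436 − 46 = 390
translate([228, 106, 390]) cube([1502, 414, 46]);
translate([228, 106, 0]) cube([69, 69, 390]);
translate([228, 451, 0]) cube([69, 69, 390]);
translate([1661, 106, 0]) cube([69, 69, 390]);
translate([1661, 451, 0]) cube([69, 69, 390]);


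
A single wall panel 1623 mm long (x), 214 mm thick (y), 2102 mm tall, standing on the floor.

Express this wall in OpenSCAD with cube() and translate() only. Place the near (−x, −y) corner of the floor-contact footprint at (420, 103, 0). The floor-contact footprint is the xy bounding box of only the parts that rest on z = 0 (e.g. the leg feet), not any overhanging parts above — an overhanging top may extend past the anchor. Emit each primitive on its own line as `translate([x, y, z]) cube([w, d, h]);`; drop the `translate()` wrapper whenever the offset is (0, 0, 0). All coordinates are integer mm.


translate([420, 103, 0]) cube([1623, 214, 2102]);


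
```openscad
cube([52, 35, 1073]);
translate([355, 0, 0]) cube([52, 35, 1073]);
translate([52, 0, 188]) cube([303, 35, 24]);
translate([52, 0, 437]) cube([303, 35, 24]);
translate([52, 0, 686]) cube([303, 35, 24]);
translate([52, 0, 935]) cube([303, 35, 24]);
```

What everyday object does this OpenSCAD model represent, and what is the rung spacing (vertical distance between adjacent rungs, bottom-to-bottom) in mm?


A ladder. The rung spacing is 249 mm.

Two tall 52×35 posts with 4 short bars between them — a ladder. Adjacent rungs sit at z = 188 and z = 437, so the spacing is 437 − 188 = 249 mm.


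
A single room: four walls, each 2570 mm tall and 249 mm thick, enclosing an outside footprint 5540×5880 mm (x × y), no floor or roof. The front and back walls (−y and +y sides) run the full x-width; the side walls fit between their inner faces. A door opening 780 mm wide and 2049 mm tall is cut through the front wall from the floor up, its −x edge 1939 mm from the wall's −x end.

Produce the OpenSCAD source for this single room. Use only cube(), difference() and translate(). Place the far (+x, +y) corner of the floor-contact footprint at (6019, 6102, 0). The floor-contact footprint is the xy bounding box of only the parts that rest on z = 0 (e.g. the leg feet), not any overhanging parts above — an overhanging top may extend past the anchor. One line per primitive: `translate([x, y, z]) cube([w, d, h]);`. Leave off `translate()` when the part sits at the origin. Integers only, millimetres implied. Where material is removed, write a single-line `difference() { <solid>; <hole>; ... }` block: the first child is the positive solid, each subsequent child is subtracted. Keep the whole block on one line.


difference() { translate([479, 222, 0]) cube([5540, 249, 2570]); translate([2418, 222, 0]) cube([780, 249, 2049]); }
translate([479, 5853, 0]) cube([5540, 249, 2570]);
translate([479, 471, 0]) cube([249, 5382, 2570]);
translate([5770, 471, 0]) cube([249, 5382, 2570]);


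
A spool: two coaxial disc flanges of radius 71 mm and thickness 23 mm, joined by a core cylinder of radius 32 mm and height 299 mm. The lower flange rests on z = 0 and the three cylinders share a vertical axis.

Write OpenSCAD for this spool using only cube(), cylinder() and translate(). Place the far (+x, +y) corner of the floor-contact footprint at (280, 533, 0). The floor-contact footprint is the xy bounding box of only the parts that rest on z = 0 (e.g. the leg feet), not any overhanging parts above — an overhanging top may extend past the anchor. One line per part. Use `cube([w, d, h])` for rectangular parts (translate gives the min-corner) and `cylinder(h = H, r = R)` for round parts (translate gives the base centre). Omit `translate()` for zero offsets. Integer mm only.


translate([209, 462, 0]) cylinder(h = 23, r = 71);
translate([209, 462, 23]) cylinder(h = 299, r = 32);
translate([209, 462, 322]) cylinder(h = 23, r = 71);


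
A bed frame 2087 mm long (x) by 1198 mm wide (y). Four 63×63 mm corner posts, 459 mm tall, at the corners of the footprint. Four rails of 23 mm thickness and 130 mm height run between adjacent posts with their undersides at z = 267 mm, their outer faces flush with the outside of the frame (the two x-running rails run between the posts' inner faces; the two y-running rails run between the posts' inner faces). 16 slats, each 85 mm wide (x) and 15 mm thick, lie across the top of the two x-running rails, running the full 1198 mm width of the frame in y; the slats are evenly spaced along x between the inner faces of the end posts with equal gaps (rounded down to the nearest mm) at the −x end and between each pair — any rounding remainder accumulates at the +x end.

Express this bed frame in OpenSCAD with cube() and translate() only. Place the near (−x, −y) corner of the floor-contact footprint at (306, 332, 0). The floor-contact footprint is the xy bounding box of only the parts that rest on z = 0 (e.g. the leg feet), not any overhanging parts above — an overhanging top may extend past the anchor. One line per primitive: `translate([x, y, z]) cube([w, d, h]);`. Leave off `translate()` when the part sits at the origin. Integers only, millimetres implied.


translate([306, 332, 0]) cube([63, 63, 459]);
translate([306, 1467, 0]) cube([63, 63, 459]);
translate([2330, 332, 0]) cube([63, 63, 459]);
translate([2330, 1467, 0]) cube([63, 63, 459]);
translate([369, 332, 267]) cube([1961, 23, 130]);
translate([369, 1507, 267]) cube([1961, 23, 130]);
translate([306, 395, 267]) cube([23, 1072, 130]);
translate([2370, 395, 267]) cube([23, 1072, 130]);
translate([404, 332, 397]) cube([85, 1198, 15]);
translate([524, 332, 397]) cube([85, 1198, 15]);
translate([644, 332, 397]) cube([85, 1198, 15]);
translate([764, 332, 397]) cube([85, 1198, 15]);
translate([884, 332, 397]) cube([85, 1198, 15]);
translate([1004, 332, 397]) cube([85, 1198, 15]);
translate([1124, 332, 397]) cube([85, 1198, 15]);
translate([1244, 332, 397]) cube([85, 1198, 15]);
translate([1364, 332, 397]) cube([85, 1198, 15]);
translate([1484, 332, 397]) cube([85, 1198, 15]);
translate([1604, 332, 397]) cube([85, 1198, 15]);
translate([1724, 332, 397]) cube([85, 1198, 15]);
translate([1844, 332, 397]) cube([85, 1198, 15]);
translate([1964, 332, 397]) cube([85, 1198, 15]);
translate([2084, 332, 397]) cube([85, 1198, 15]);
translate([2204, 332, 397]) cube([85, 1198, 15]);


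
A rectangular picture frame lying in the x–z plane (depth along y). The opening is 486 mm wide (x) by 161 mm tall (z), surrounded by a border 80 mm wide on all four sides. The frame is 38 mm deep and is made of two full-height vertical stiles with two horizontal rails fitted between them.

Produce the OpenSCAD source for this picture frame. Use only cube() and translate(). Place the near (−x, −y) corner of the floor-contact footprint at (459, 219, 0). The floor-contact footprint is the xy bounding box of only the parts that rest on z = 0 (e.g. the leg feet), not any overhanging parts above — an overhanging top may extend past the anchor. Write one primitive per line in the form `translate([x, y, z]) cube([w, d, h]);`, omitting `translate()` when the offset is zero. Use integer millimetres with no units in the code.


translate([459, 219, 0]) cube([80, 38, 321]);
translate([1025, 219, 0]) cube([80, 38, 321]);
translate([539, 219, 0]) cube([486, 38, 80]);
translate([539, 219, 241]) cube([486, 38, 80]);


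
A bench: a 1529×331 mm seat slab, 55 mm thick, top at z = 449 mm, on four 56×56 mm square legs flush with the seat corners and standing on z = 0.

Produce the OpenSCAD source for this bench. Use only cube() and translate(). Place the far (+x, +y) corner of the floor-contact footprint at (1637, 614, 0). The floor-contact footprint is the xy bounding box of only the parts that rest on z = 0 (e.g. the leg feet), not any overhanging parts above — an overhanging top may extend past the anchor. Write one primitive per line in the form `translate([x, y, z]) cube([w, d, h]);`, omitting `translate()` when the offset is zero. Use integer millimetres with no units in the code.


// leg_h = 449 − 55 = 394
translate([108, 283, 394]) cube([1529, 331, 55]);
translate([108, 283, 0]) cube([56, 56, 394]);
translate([108, 558, 0]) cube([56, 56, 394]);
translate([1581, 283, 0]) cube([56, 56, 394]);
translate([1581, 558, 0]) cube([56, 56, 394]);


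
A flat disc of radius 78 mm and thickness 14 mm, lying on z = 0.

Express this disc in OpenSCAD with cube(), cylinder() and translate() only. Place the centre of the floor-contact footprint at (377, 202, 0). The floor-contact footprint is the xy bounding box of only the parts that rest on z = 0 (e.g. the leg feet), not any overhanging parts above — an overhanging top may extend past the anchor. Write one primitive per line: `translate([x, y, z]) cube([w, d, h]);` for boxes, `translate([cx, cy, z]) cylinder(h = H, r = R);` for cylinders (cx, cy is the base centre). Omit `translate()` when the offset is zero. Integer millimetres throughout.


translate([377, 202, 0]) cylinder(h = 14, r = 78);


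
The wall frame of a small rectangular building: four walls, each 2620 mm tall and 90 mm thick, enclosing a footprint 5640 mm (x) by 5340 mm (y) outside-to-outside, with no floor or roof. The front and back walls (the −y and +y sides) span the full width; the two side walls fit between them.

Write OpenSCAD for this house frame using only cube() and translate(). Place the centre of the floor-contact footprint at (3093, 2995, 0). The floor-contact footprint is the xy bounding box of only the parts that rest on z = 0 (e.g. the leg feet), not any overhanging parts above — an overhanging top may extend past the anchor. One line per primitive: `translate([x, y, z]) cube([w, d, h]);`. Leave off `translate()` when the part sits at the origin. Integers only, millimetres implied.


translate([273, 325, 0]) cube([5640, 90, 2620]);
translate([273, 5575, 0]) cube([5640, 90, 2620]);
translate([273, 415, 0]) cube([90, 5160, 2620]);
translate([5823, 415, 0]) cube([90, 5160, 2620]);


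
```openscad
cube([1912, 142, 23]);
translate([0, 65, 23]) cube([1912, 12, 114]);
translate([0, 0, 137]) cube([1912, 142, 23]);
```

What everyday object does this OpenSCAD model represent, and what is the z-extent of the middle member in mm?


An I-beam. The web height is 114 mm.

Two wide flanges with a thin centred web — an I-beam. Overall 160 mm minus two 23 mm flanges gives a web of 160 − 2·23 = 114 mm.


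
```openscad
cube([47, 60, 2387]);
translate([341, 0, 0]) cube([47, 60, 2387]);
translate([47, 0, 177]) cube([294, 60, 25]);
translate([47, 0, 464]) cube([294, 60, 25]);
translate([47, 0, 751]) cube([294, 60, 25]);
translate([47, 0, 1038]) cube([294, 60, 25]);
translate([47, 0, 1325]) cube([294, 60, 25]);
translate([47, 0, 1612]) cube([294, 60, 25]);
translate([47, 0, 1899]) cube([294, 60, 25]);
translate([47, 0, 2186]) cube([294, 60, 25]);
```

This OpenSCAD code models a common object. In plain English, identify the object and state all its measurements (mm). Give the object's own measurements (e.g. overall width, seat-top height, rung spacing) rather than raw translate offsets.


A straight ladder. Two 47×60 mm vertical rails, 2387 mm tall, stand 388 mm apart (outside-to-outside) with their front faces coplanar on the −y side. 8 rungs, each 60 mm deep and 25 mm tall, span between the inner faces of the rails, front faces flush with the rails. The lowest rung's underside is at z = 177 mm and rungs are spaced 287 mm apart (underside to underside).


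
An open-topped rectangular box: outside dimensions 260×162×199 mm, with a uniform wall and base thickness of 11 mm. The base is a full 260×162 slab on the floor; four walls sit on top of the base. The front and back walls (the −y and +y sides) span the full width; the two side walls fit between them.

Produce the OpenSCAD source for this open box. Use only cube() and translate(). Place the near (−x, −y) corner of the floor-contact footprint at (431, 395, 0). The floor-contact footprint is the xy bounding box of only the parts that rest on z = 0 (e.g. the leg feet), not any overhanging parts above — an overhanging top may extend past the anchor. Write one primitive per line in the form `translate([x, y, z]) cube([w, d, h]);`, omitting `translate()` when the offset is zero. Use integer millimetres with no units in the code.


translate([431, 395, 0]) cube([260, 162, 11]);
translate([431, 395, 11]) cube([260, 11, 188]);
translate([431, 546, 11]) cube([260, 11, 188]);
translate([431, 406, 11]) cube([11, 140, 188]);
translate([680, 406, 11]) cube([11, 140, 188]);


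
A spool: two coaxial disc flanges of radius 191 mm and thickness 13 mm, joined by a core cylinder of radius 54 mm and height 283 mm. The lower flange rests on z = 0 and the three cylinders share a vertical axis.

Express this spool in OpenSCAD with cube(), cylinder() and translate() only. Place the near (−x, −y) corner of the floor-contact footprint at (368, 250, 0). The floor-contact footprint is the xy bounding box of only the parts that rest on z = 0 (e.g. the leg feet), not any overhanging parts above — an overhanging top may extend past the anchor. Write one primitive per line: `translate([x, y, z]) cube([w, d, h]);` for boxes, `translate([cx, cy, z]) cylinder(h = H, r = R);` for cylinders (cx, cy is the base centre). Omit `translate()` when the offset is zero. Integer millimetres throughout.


translate([559, 441, 0]) cylinder(h = 13, r = 191);
translate([559, 441, 13]) cylinder(h = 283, r = 54);
translate([559, 441, 296]) cylinder(h = 13, r = 191);


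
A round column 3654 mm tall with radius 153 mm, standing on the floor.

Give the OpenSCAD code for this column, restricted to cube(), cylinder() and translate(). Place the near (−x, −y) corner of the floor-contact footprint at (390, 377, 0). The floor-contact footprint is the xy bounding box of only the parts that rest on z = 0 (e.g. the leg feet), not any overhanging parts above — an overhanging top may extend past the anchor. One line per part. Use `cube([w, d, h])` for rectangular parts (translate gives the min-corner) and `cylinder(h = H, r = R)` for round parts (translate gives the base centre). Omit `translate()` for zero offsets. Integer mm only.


translate([543, 530, 0]) cylinder(h = 3654, r = 153);


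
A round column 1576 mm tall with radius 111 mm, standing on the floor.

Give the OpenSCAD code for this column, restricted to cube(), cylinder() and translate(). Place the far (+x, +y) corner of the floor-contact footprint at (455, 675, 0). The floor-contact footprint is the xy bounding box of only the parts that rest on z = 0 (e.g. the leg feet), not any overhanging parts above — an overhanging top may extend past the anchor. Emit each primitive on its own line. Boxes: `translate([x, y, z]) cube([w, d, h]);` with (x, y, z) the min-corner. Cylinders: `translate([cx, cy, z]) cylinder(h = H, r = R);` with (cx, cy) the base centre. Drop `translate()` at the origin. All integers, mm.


translate([344, 564, 0]) cylinder(h = 1576, r = 111);


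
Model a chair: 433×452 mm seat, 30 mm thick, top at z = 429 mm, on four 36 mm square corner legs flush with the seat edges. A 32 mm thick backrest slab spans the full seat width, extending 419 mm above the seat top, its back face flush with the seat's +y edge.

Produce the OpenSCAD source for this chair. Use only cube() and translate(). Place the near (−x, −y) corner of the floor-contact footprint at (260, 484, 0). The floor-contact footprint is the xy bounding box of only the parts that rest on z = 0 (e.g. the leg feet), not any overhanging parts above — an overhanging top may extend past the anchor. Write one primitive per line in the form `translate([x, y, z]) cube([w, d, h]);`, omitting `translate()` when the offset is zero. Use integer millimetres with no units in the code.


// leg_h = 429 - 30 = 399
translate([260, 484, 399]) cube([433, 452, 30]);
translate([260, 484, 0]) cube([36, 36, 399]);
translate([657, 484, 0]) cube([36, 36, 399]);
translate([260, 900, 0]) cube([36, 36, 399]);
translate([657, 900, 0]) cube([36, 36, 399]);
translate([260, 904, 429]) cube([433, 32, 419]);


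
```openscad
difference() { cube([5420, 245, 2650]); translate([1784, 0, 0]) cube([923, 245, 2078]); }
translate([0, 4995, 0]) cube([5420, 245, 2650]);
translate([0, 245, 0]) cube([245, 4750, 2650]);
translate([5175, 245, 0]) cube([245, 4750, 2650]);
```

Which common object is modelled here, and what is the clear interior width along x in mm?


A single room. The interior width is 4930 mm.

Four walls enclosing a rectangle with a door in the front wall — a room. Outside width 5420 minus two 245 mm walls gives 4930 mm.


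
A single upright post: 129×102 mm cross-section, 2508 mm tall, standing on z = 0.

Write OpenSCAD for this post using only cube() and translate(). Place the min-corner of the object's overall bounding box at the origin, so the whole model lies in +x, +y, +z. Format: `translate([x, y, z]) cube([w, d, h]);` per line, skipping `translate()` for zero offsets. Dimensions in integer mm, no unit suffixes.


cube([129, 102, 2508]);


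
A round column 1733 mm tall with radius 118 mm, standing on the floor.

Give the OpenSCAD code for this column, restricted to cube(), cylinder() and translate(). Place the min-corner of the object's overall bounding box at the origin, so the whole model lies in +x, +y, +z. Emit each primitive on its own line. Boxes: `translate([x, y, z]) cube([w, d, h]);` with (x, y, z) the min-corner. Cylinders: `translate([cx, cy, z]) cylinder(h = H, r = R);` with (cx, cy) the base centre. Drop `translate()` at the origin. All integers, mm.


translate([118, 118, 0]) cylinder(h = 1733, r = 118);


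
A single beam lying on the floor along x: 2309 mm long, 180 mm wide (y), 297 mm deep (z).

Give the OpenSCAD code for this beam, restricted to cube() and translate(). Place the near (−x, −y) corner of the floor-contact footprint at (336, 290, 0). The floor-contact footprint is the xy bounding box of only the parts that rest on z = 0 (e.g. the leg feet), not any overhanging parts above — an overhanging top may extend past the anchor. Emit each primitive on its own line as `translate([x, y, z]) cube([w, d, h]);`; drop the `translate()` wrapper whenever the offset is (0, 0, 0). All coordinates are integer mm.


translate([336, 290, 0]) cube([2309, 180, 297]);


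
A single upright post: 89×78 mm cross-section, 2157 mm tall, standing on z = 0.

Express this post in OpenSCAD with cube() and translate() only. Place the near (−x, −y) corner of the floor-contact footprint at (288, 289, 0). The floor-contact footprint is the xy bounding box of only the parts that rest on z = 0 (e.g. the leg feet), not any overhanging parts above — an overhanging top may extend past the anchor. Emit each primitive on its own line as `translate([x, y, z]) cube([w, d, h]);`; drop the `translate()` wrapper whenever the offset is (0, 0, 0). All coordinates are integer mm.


translate([288, 289, 0]) cube([89, 78, 2157]);


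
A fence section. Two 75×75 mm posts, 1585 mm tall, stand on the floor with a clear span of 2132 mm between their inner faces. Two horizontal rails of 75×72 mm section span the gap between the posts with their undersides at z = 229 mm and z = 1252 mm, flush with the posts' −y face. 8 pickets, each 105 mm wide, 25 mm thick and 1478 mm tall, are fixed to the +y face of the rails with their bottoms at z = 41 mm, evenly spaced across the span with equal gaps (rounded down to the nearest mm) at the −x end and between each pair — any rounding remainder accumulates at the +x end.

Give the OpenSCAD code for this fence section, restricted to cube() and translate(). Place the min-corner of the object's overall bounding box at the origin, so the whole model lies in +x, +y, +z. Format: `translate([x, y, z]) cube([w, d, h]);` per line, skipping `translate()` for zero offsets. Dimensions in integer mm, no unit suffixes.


cube([75, 75, 1585]);
translate([2207, 0, 0]) cube([75, 75, 1585]);
translate([75, 0, 229]) cube([2132, 75, 72]);
translate([75, 0, 1252]) cube([2132, 75, 72]);
translate([218, 75, 41]) cube([105, 25, 1478]);
translate([466, 75, 41]) cube([105, 25, 1478]);
translate([714, 75, 41]) cube([105, 25, 1478]);
translate([962, 75, 41]) cube([105, 25, 1478]);
translate([1210, 75, 41]) cube([105, 25, 1478]);
translate([1458, 75, 41]) cube([105, 25, 1478]);
translate([1706, 75, 41]) cube([105, 25, 1478]);
translate([1954, 75, 41]) cube([105, 25, 1478]);


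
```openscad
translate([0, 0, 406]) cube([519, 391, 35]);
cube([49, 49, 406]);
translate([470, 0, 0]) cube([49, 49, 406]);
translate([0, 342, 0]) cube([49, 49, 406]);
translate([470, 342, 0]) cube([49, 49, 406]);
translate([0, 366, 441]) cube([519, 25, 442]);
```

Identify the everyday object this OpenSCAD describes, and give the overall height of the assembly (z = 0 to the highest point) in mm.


A chair. The overall height is 883 mm.

A slab on four corner posts with a tall panel at the back — a chair. The seat slab sits at z = 406 with thickness 35, and the 442 mm backrest starts at the seat top, so the overall height is 406 + 35 + 442 = 883 mm.
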